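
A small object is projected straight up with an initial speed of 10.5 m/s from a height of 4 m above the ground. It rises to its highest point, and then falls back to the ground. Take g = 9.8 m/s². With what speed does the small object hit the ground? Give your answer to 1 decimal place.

13.7 m/s

Phase 1 (rising): v₀ = 10.5 m/s, a = -9.8 m/s².
v = v₀ + at → t = (0 − 10.5) / -9.8 = 1.07 s
v² = v₀² + 2aΔx → Δx = (0² − 10.5²)/(2·-9.8) = 5.62 m

Phase 2 (falling): v₀ = 0 m/s, a = -9.8 m/s².
Falls 9.62 m from rest: t = √(2·9.62/9.8) = 1.40 s; v = g·t = 13.7 m/s.
Final speed = 13.7 m/s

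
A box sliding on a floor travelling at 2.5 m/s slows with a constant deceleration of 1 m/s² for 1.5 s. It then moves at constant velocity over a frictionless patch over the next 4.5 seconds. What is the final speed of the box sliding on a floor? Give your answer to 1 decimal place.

Phase 1 (decelerating): v₀ = 2.50 m/s, a = -1 m/s².
v = v₀ + at = 2.50 + (-1)(1.5) = 1.00 m/s
Δx = v₀t + ½at² = 2.50·1.5 + 0.5·-1·1.5² = 2.62 m

Phase 2 (constant speed): v₀ = 1.00 m/s, a = 0 m/s².
v = v₀ + at = 1.00 + (0)(4.5) = 1.00 m/s
Δx = v₀t + ½at² = 1.00·4.5 + 0.5·0·4.5² = 4.50 m
Final speed = 1.00 m/s

1.0 m/s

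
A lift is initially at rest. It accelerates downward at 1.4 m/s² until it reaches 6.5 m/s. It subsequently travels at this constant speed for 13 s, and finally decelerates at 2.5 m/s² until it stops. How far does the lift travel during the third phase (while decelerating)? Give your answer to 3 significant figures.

8.45 m

Phase 1 (accelerating): v₀ = 0 m/s, a = 1.4 m/s².
v = v₀ + at → t = (6.5 − 0) / 1.4 = 4.64 s
v² = v₀² + 2aΔx → Δx = (6.5² − 0²)/(2·1.4) = 15.1 m

Phase 2 (constant speed): v₀ = 6.50 m/s, a = 0 m/s².
v = v₀ + at = 6.50 + (0)(13) = 6.50 m/s
Δx = v₀t + ½at² = 6.50·13 + 0.5·0·13² = 84.5 m

Phase 3 (decelerating): v₀ = 6.50 m/s, a = -2.5 m/s².
v = v₀ + at → t = (0 − 6.50) / -2.5 = 2.60 s
v² = v₀² + 2aΔx → Δx = (0² − 6.50²)/(2·-2.5) = 8.45 m
Distance in phase 3 = 8.45 m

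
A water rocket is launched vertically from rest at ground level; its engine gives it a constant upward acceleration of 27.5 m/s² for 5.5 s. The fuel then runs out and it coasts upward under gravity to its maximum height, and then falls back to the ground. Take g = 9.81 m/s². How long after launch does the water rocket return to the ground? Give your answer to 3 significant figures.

38.9 s

Phase 1 (powered ascent): v₀ = 0 m/s, a = 27.5 m/s².
v = v₀ + at = 0 + (27.5)(5.5) = 151 m/s
Δx = v₀t + ½at² = 0·5.5 + 0.5·27.5·5.5² = 416 m

Phase 2 (coasting upward): v₀ = 151 m/s, a = -9.81 m/s².
v = v₀ + at → t = (0 − 151) / -9.81 = 15.4 s
v² = v₀² + 2aΔx → Δx = (0² − 151²)/(2·-9.81) = 1170 m

Phase 3 (free fall): v₀ = 0 m/s, a = -9.81 m/s².
Falls 1580 m from rest: t = √(2·1580/9.81) = 18.0 s; v = g·t = 176 m/s.
Total time = 5.50 + 15.4 + 18.0 = 38.9 s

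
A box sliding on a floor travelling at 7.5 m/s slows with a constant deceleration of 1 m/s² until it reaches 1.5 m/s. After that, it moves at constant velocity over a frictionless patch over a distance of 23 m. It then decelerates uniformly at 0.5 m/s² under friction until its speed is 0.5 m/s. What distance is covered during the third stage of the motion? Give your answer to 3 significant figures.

Phase 1 (decelerating): v₀ = 7.50 m/s, a = -1 m/s².
v = v₀ + at → t = (1.5 − 7.50) / -1 = 6.00 s
v² = v₀² + 2aΔx → Δx = (1.5² − 7.50²)/(2·-1) = 27.0 m

Phase 2 (constant speed): v₀ = 1.50 m/s, a = 0 m/s².
Constant speed: t = d/v = 23/1.50 = 15.3 s

Phase 3 (decelerating): v₀ = 1.50 m/s, a = -0.5 m/s².
v = v₀ + at → t = (0.5 − 1.50) / -0.5 = 2.00 s
v² = v₀² + 2aΔx → Δx = (0.5² − 1.50²)/(2·-0.5) = 2.00 m
Distance in phase 3 = 2.00 m

2.00 m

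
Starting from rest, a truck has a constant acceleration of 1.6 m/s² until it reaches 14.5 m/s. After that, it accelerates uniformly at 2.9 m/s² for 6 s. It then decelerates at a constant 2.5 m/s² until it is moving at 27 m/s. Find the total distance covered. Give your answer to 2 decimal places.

262.63 m

Phase 1 (accelerating): v₀ = 0 m/s, a = 1.6 m/s².
v = v₀ + at → t = (14.5 − 0) / 1.6 = 9.06 s
v² = v₀² + 2aΔx → Δx = (14.5² − 0²)/(2·1.6) = 65.7 m

Phase 2 (accelerating): v₀ = 14.5 m/s, a = 2.9 m/s².
v = v₀ + at = 14.5 + (2.9)(6) = 31.9 m/s
Δx = v₀t + ½at² = 14.5·6 + 0.5·2.9·6² = 139 m

Phase 3 (decelerating): v₀ = 31.9 m/s, a = -2.5 m/s².
v = v₀ + at → t = (27 − 31.9) / -2.5 = 1.96 s
v² = v₀² + 2aΔx → Δx = (27² − 31.9²)/(2·-2.5) = 57.7 m
Total distance = 65.7 + 139 + 57.7 = 263 m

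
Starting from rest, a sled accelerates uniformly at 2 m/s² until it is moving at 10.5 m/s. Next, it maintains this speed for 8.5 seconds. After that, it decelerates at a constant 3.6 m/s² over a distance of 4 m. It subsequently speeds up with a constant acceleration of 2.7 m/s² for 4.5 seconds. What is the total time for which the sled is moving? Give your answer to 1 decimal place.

Phase 1 (accelerating): v₀ = 0 m/s, a = 2 m/s².
v = v₀ + at → t = (10.5 − 0) / 2 = 5.25 s
v² = v₀² + 2aΔx → Δx = (10.5² − 0²)/(2·2) = 27.6 m

Phase 2 (constant speed): v₀ = 10.5 m/s, a = 0 m/s².
v = v₀ + at = 10.5 + (0)(8.5) = 10.5 m/s
Δx = v₀t + ½at² = 10.5·8.5 + 0.5·0·8.5² = 89.2 m

Phase 3 (decelerating): v₀ = 10.5 m/s, a = -3.6 m/s².
v² = v₀² + 2aΔx = 10.5² + 2·-3.6·4 = 81.5 → v = 9.02 m/s
t = (v − v₀)/a = (9.02 − 10.5)/-3.6 = 0.410 s

Phase 4 (accelerating): v₀ = 9.02 m/s, a = 2.7 m/s².
v = v₀ + at = 9.02 + (2.7)(4.5) = 21.2 m/s
Δx = v₀t + ½at² = 9.02·4.5 + 0.5·2.7·4.5² = 67.9 m
Total time = 5.25 + 8.50 + 0.410 + 4.50 = 18.7 s

18.7 s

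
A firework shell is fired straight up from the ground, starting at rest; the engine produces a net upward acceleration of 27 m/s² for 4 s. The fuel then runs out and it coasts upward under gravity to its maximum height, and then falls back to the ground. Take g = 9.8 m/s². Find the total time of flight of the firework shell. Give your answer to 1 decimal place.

27.9 s

Phase 1 (powered ascent): v₀ = 0 m/s, a = 27 m/s².
v = v₀ + at = 0 + (27)(4) = 108 m/s
Δx = v₀t + ½at² = 0·4 + 0.5·27·4² = 216 m

Phase 2 (coasting upward): v₀ = 108 m/s, a = -9.8 m/s².
v = v₀ + at → t = (0 − 108) / -9.8 = 11.0 s
v² = v₀² + 2aΔx → Δx = (0² − 108²)/(2·-9.8) = 595 m

Phase 3 (free fall): v₀ = 0 m/s, a = -9.8 m/s².
Falls 811 m from rest: t = √(2·811/9.8) = 12.9 s; v = g·t = 126 m/s.
Total time = 4.00 + 11.0 + 12.9 = 27.9 s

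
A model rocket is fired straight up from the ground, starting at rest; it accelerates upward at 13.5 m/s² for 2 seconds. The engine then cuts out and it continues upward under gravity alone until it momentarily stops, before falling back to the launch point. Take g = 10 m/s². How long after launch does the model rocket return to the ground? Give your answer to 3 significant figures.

8.26 s

Phase 1 (powered ascent): v₀ = 0 m/s, a = 13.5 m/s².
v = v₀ + at = 0 + (13.5)(2) = 27.0 m/s
Δx = v₀t + ½at² = 0·2 + 0.5·13.5·2² = 27.0 m

Phase 2 (coasting upward): v₀ = 27.0 m/s, a = -10 m/s².
v = v₀ + at → t = (0 − 27.0) / -10 = 2.70 s
v² = v₀² + 2aΔx → Δx = (0² − 27.0²)/(2·-10) = 36.5 m

Phase 3 (free fall): v₀ = 0 m/s, a = -10 m/s².
Falls 63.5 m from rest: t = √(2·63.5/10) = 3.56 s; v = g·t = 35.6 m/s.
Total time = 2.00 + 2.70 + 3.56 = 8.26 s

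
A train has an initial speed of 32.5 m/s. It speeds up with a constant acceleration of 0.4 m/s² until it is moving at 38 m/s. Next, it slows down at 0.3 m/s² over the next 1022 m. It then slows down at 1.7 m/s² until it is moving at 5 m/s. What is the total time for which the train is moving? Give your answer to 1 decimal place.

Phase 1 (accelerating): v₀ = 32.5 m/s, a = 0.4 m/s².
v = v₀ + at → t = (38 − 32.5) / 0.4 = 13.8 s
v² = v₀² + 2aΔx → Δx = (38² − 32.5²)/(2·0.4) = 485 m

Phase 2 (decelerating): v₀ = 38.0 m/s, a = -0.3 m/s².
v² = v₀² + 2aΔx = 38.0² + 2·-0.3·1022 = 831 → v = 28.8 m/s
t = (v − v₀)/a = (28.8 − 38.0)/-0.3 = 30.6 s

Phase 3 (decelerating): v₀ = 28.8 m/s, a = -1.7 m/s².
v = v₀ + at → t = (5 − 28.8) / -1.7 = 14.0 s
v² = v₀² + 2aΔx → Δx = (5² − 28.8²)/(2·-1.7) = 237 m
Total time = 13.8 + 30.6 + 14.0 = 58.4 s

58.4 s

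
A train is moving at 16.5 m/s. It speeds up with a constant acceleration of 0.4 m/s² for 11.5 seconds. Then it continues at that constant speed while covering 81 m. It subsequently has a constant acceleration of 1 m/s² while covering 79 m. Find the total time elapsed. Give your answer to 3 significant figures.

Phase 1 (accelerating): v₀ = 16.5 m/s, a = 0.4 m/s².
v = v₀ + at = 16.5 + (0.4)(11.5) = 21.1 m/s
Δx = v₀t + ½at² = 16.5·11.5 + 0.5·0.4·11.5² = 216 m

Phase 2 (constant speed): v₀ = 21.1 m/s, a = 0 m/s².
Constant speed: t = d/v = 81/21.1 = 3.84 s

Phase 3 (accelerating): v₀ = 21.1 m/s, a = 1 m/s².
v² = v₀² + 2aΔx = 21.1² + 2·1·79 = 603 → v = 24.6 m/s
t = (v − v₀)/a = (24.6 − 21.1)/1 = 3.46 s
Total time = 11.5 + 3.84 + 3.46 = 18.8 s

18.8 s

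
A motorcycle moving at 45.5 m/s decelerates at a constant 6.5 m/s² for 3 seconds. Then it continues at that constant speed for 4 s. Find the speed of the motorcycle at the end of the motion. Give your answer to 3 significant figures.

26.0 m/s

Phase 1 (decelerating): v₀ = 45.5 m/s, a = -6.5 m/s².
v = v₀ + at = 45.5 + (-6.5)(3) = 26.0 m/s
Δx = v₀t + ½at² = 45.5·3 + 0.5·-6.5·3² = 107 m

Phase 2 (constant speed): v₀ = 26.0 m/s, a = 0 m/s².
v = v₀ + at = 26.0 + (0)(4) = 26.0 m/s
Δx = v₀t + ½at² = 26.0·4 + 0.5·0·4² = 104 m
Final speed = 26.0 m/s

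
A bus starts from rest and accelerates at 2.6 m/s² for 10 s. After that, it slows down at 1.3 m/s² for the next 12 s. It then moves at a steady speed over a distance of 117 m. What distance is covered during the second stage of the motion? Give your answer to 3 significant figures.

218 m

Phase 1 (accelerating): v₀ = 0 m/s, a = 2.6 m/s².
v = v₀ + at = 0 + (2.6)(10) = 26.0 m/s
Δx = v₀t + ½at² = 0·10 + 0.5·2.6·10² = 130 m

Phase 2 (decelerating): v₀ = 26.0 m/s, a = -1.3 m/s².
v = v₀ + at = 26.0 + (-1.3)(12) = 10.4 m/s
Δx = v₀t + ½at² = 26.0·12 + 0.5·-1.3·12² = 218 m
Distance in phase 2 = 218 m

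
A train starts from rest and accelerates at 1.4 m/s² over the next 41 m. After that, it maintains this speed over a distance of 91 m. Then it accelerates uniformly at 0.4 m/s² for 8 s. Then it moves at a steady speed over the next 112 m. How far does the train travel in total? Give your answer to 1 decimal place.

342.5 m

Phase 1 (accelerating): v₀ = 0 m/s, a = 1.4 m/s².
v² = v₀² + 2aΔx = 0² + 2·1.4·41 = 115 → v = 10.7 m/s
t = (v − v₀)/a = (10.7 − 0)/1.4 = 7.65 s

Phase 2 (constant speed): v₀ = 10.7 m/s, a = 0 m/s².
Constant speed: t = d/v = 91/10.7 = 8.49 s

Phase 3 (accelerating): v₀ = 10.7 m/s, a = 0.4 m/s².
v = v₀ + at = 10.7 + (0.4)(8) = 13.9 m/s
Δx = v₀t + ½at² = 10.7·8 + 0.5·0.4·8² = 98.5 m

Phase 4 (constant speed): v₀ = 13.9 m/s, a = 0 m/s².
Constant speed: t = d/v = 112/13.9 = 8.05 s
Total distance = 41.0 + 91.0 + 98.5 + 112 = 343 m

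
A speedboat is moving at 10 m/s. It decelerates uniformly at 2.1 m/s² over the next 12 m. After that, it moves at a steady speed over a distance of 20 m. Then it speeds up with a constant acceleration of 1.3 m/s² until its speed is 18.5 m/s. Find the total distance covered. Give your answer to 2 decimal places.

144.56 m

Phase 1 (decelerating): v₀ = 10.0 m/s, a = -2.1 m/s².
v² = v₀² + 2aΔx = 10.0² + 2·-2.1·12 = 49.6 → v = 7.04 m/s
t = (v − v₀)/a = (7.04 − 10.0)/-2.1 = 1.41 s

Phase 2 (constant speed): v₀ = 7.04 m/s, a = 0 m/s².
Constant speed: t = d/v = 20/7.04 = 2.84 s

Phase 3 (accelerating): v₀ = 7.04 m/s, a = 1.3 m/s².
v = v₀ + at → t = (18.5 − 7.04) / 1.3 = 8.81 s
v² = v₀² + 2aΔx → Δx = (18.5² − 7.04²)/(2·1.3) = 113 m
Total distance = 12.0 + 20.0 + 113 = 145 m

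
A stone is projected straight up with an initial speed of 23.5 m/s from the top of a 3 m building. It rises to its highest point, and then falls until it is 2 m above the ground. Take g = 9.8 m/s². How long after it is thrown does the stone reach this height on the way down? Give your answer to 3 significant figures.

4.84 s

Phase 1 (rising): v₀ = 23.5 m/s, a = -9.8 m/s².
v = v₀ + at → t = (0 − 23.5) / -9.8 = 2.40 s
v² = v₀² + 2aΔx → Δx = (0² − 23.5²)/(2·-9.8) = 28.2 m

Phase 2 (falling): v₀ = 0 m/s, a = -9.8 m/s².
Falls 29.2 m from rest: t = √(2·29.2/9.8) = 2.44 s; v = g·t = 23.9 m/s.
Total time = 2.40 + 2.44 = 4.84 s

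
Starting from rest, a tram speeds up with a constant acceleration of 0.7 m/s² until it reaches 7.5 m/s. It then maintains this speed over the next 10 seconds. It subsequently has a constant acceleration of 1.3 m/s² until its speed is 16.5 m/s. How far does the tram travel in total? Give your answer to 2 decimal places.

Phase 1 (accelerating): v₀ = 0 m/s, a = 0.7 m/s².
v = v₀ + at → t = (7.5 − 0) / 0.7 = 10.7 s
v² = v₀² + 2aΔx → Δx = (7.5² − 0²)/(2·0.7) = 40.2 m

Phase 2 (constant speed): v₀ = 7.50 m/s, a = 0 m/s².
v = v₀ + at = 7.50 + (0)(10) = 7.50 m/s
Δx = v₀t + ½at² = 7.50·10 + 0.5·0·10² = 75.0 m

Phase 3 (accelerating): v₀ = 7.50 m/s, a = 1.3 m/s².
v = v₀ + at → t = (16.5 − 7.50) / 1.3 = 6.92 s
v² = v₀² + 2aΔx → Δx = (16.5² − 7.50²)/(2·1.3) = 83.1 m
Total distance = 40.2 + 75.0 + 83.1 = 198 m

198.26 m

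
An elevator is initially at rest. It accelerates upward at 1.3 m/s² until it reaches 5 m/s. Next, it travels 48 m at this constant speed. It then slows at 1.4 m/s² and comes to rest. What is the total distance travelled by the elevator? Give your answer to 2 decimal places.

Phase 1 (accelerating): v₀ = 0 m/s, a = 1.3 m/s².
v = v₀ + at → t = (5 − 0) / 1.3 = 3.85 s
v² = v₀² + 2aΔx → Δx = (5² − 0²)/(2·1.3) = 9.62 m

Phase 2 (constant speed): v₀ = 5.00 m/s, a = 0 m/s².
Constant speed: t = d/v = 48/5.00 = 9.60 s

Phase 3 (decelerating): v₀ = 5.00 m/s, a = -1.4 m/s².
v = v₀ + at → t = (0 − 5.00) / -1.4 = 3.57 s
v² = v₀² + 2aΔx → Δx = (0² − 5.00²)/(2·-1.4) = 8.93 m
Total distance = 9.62 + 48.0 + 8.93 = 66.5 m

66.54 m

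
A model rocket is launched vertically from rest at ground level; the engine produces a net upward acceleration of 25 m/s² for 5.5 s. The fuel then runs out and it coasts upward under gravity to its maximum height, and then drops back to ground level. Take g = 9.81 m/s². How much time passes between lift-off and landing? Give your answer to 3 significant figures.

36.1 s

Phase 1 (powered ascent): v₀ = 0 m/s, a = 25 m/s².
v = v₀ + at = 0 + (25)(5.5) = 138 m/s
Δx = v₀t + ½at² = 0·5.5 + 0.5·25·5.5² = 378 m

Phase 2 (coasting upward): v₀ = 138 m/s, a = -9.81 m/s².
v = v₀ + at → t = (0 − 138) / -9.81 = 14.0 s
v² = v₀² + 2aΔx → Δx = (0² − 138²)/(2·-9.81) = 964 m

Phase 3 (free fall): v₀ = 0 m/s, a = -9.81 m/s².
Falls 1340 m from rest: t = √(2·1340/9.81) = 16.5 s; v = g·t = 162 m/s.
Total time = 5.50 + 14.0 + 16.5 = 36.1 s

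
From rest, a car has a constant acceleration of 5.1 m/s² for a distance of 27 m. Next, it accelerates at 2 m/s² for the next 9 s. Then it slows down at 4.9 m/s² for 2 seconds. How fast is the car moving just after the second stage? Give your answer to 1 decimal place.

Phase 1 (accelerating): v₀ = 0 m/s, a = 5.1 m/s².
v² = v₀² + 2aΔx = 0² + 2·5.1·27 = 275 → v = 16.6 m/s
t = (v − v₀)/a = (16.6 − 0)/5.1 = 3.25 s

Phase 2 (accelerating): v₀ = 16.6 m/s, a = 2 m/s².
v = v₀ + at = 16.6 + (2)(9) = 34.6 m/s
Δx = v₀t + ½at² = 16.6·9 + 0.5·2·9² = 230 m
Speed at end of phase 2 = 34.6 m/s

34.6 m/s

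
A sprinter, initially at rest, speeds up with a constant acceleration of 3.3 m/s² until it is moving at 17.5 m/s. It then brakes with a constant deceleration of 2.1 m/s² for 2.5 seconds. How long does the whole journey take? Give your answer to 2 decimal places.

7.80 s

Phase 1 (accelerating): v₀ = 0 m/s, a = 3.3 m/s².
v = v₀ + at → t = (17.5 − 0) / 3.3 = 5.30 s
v² = v₀² + 2aΔx → Δx = (17.5² − 0²)/(2·3.3) = 46.4 m

Phase 2 (decelerating): v₀ = 17.5 m/s, a = -2.1 m/s².
v = v₀ + at = 17.5 + (-2.1)(2.5) = 12.2 m/s
Δx = v₀t + ½at² = 17.5·2.5 + 0.5·-2.1·2.5² = 37.2 m
Total time = 5.30 + 2.50 = 7.80 s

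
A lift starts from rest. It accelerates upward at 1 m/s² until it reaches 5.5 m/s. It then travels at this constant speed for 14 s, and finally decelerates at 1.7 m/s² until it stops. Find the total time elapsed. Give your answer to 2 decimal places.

Phase 1 (accelerating): v₀ = 0 m/s, a = 1 m/s².
v = v₀ + at → t = (5.5 − 0) / 1 = 5.50 s
v² = v₀² + 2aΔx → Δx = (5.5² − 0²)/(2·1) = 15.1 m

Phase 2 (constant speed): v₀ = 5.50 m/s, a = 0 m/s².
v = v₀ + at = 5.50 + (0)(14) = 5.50 m/s
Δx = v₀t + ½at² = 5.50·14 + 0.5·0·14² = 77.0 m

Phase 3 (decelerating): v₀ = 5.50 m/s, a = -1.7 m/s².
v = v₀ + at → t = (0 − 5.50) / -1.7 = 3.24 s
v² = v₀² + 2aΔx → Δx = (0² − 5.50²)/(2·-1.7) = 8.90 m
Total time = 5.50 + 14.0 + 3.24 = 22.7 s

22.74 s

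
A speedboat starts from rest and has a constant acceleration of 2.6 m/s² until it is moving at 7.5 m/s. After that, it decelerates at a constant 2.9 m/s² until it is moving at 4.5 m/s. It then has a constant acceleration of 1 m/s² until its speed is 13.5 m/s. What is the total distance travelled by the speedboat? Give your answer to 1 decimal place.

Phase 1 (accelerating): v₀ = 0 m/s, a = 2.6 m/s².
v = v₀ + at → t = (7.5 − 0) / 2.6 = 2.88 s
v² = v₀² + 2aΔx → Δx = (7.5² − 0²)/(2·2.6) = 10.8 m

Phase 2 (decelerating): v₀ = 7.50 m/s, a = -2.9 m/s².
v = v₀ + at → t = (4.5 − 7.50) / -2.9 = 1.03 s
v² = v₀² + 2aΔx → Δx = (4.5² − 7.50²)/(2·-2.9) = 6.21 m

Phase 3 (accelerating): v₀ = 4.50 m/s, a = 1 m/s².
v = v₀ + at → t = (13.5 − 4.50) / 1 = 9.00 s
v² = v₀² + 2aΔx → Δx = (13.5² − 4.50²)/(2·1) = 81.0 m
Total distance = 10.8 + 6.21 + 81.0 = 98.0 m

98.0 m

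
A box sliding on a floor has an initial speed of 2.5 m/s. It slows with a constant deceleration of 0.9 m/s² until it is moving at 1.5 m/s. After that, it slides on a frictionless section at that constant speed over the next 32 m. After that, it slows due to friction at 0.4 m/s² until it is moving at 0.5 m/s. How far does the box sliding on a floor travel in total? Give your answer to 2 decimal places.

Phase 1 (decelerating): v₀ = 2.50 m/s, a = -0.9 m/s².
v = v₀ + at → t = (1.5 − 2.50) / -0.9 = 1.11 s
v² = v₀² + 2aΔx → Δx = (1.5² − 2.50²)/(2·-0.9) = 2.22 m

Phase 2 (constant speed): v₀ = 1.50 m/s, a = 0 m/s².
Constant speed: t = d/v = 32/1.50 = 21.3 s

Phase 3 (decelerating): v₀ = 1.50 m/s, a = -0.4 m/s².
v = v₀ + at → t = (0.5 − 1.50) / -0.4 = 2.50 s
v² = v₀² + 2aΔx → Δx = (0.5² − 1.50²)/(2·-0.4) = 2.50 m
Total distance = 2.22 + 32.0 + 2.50 = 36.7 m

36.72 m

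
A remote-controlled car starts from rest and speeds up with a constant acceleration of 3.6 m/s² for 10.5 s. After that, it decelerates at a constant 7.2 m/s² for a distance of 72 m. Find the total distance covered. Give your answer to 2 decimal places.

270.45 m

Phase 1 (accelerating): v₀ = 0 m/s, a = 3.6 m/s².
v = v₀ + at = 0 + (3.6)(10.5) = 37.8 m/s
Δx = v₀t + ½at² = 0·10.5 + 0.5·3.6·10.5² = 198 m

Phase 2 (decelerating): v₀ = 37.8 m/s, a = -7.2 m/s².
v² = v₀² + 2aΔx = 37.8² + 2·-7.2·72 = 392 → v = 19.8 m/s
t = (v − v₀)/a = (19.8 − 37.8)/-7.2 = 2.50 s
Total distance = 198 + 72.0 = 270 m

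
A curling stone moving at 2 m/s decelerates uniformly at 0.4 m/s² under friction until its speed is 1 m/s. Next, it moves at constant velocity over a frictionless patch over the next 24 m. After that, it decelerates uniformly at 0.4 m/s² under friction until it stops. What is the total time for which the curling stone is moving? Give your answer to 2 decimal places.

Phase 1 (decelerating): v₀ = 2.00 m/s, a = -0.4 m/s².
v = v₀ + at → t = (1 − 2.00) / -0.4 = 2.50 s
v² = v₀² + 2aΔx → Δx = (1² − 2.00²)/(2·-0.4) = 3.75 m

Phase 2 (constant speed): v₀ = 1.00 m/s, a = 0 m/s².
Constant speed: t = d/v = 24/1.00 = 24.0 s

Phase 3 (decelerating): v₀ = 1.00 m/s, a = -0.4 m/s².
v = v₀ + at → t = (0 − 1.00) / -0.4 = 2.50 s
v² = v₀² + 2aΔx → Δx = (0² − 1.00²)/(2·-0.4) = 1.25 m
Total time = 2.50 + 24.0 + 2.50 = 29.0 s

29.00 s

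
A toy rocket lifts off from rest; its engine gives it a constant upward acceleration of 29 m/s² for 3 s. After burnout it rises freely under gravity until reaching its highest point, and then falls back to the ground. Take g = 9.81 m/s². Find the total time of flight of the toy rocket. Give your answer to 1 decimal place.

22.1 s

Phase 1 (powered ascent): v₀ = 0 m/s, a = 29 m/s².
v = v₀ + at = 0 + (29)(3) = 87.0 m/s
Δx = v₀t + ½at² = 0·3 + 0.5·29·3² = 130 m

Phase 2 (coasting upward): v₀ = 87.0 m/s, a = -9.81 m/s².
v = v₀ + at → t = (0 − 87.0) / -9.81 = 8.87 s
v² = v₀² + 2aΔx → Δx = (0² − 87.0²)/(2·-9.81) = 386 m

Phase 3 (free fall): v₀ = 0 m/s, a = -9.81 m/s².
Falls 516 m from rest: t = √(2·516/9.81) = 10.3 s; v = g·t = 101 m/s.
Total time = 3.00 + 8.87 + 10.3 = 22.1 s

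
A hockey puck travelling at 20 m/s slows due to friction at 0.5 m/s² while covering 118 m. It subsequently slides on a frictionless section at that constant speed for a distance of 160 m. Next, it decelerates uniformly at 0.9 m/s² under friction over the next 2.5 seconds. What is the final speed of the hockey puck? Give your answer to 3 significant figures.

14.5 m/s

Phase 1 (decelerating): v₀ = 20.0 m/s, a = -0.5 m/s².
v² = v₀² + 2aΔx = 20.0² + 2·-0.5·118 = 282 → v = 16.8 m/s
t = (v − v₀)/a = (16.8 − 20.0)/-0.5 = 6.41 s

Phase 2 (constant speed): v₀ = 16.8 m/s, a = 0 m/s².
Constant speed: t = d/v = 160/16.8 = 9.53 s

Phase 3 (decelerating): v₀ = 16.8 m/s, a = -0.9 m/s².
v = v₀ + at = 16.8 + (-0.9)(2.5) = 14.5 m/s
Δx = v₀t + ½at² = 16.8·2.5 + 0.5·-0.9·2.5² = 39.2 m
Final speed = 14.5 m/s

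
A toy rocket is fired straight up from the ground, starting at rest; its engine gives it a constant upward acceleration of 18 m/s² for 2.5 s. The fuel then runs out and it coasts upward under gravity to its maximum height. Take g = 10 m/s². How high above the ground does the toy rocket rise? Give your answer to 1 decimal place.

157.5 m

Phase 1 (powered ascent): v₀ = 0 m/s, a = 18 m/s².
v = v₀ + at = 0 + (18)(2.5) = 45.0 m/s
Δx = v₀t + ½at² = 0·2.5 + 0.5·18·2.5² = 56.2 m

Phase 2 (coasting upward): v₀ = 45.0 m/s, a = -10 m/s².
v = v₀ + at → t = (0 − 45.0) / -10 = 4.50 s
v² = v₀² + 2aΔx → Δx = (0² − 45.0²)/(2·-10) = 101 m
Maximum height = 56.2 + 101 = 158 m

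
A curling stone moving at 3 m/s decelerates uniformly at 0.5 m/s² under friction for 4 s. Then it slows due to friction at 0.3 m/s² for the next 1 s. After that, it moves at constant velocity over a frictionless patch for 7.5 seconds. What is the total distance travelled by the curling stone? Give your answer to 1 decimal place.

14.1 m

Phase 1 (decelerating): v₀ = 3.00 m/s, a = -0.5 m/s².
v = v₀ + at = 3.00 + (-0.5)(4) = 1.00 m/s
Δx = v₀t + ½at² = 3.00·4 + 0.5·-0.5·4² = 8.00 m

Phase 2 (decelerating): v₀ = 1.00 m/s, a = -0.3 m/s².
v = v₀ + at = 1.00 + (-0.3)(1) = 0.700 m/s
Δx = v₀t + ½at² = 1.00·1 + 0.5·-0.3·1² = 0.850 m

Phase 3 (constant speed): v₀ = 0.700 m/s, a = 0 m/s².
v = v₀ + at = 0.700 + (0)(7.5) = 0.700 m/s
Δx = v₀t + ½at² = 0.700·7.5 + 0.5·0·7.5² = 5.25 m
Total distance = 8.00 + 0.850 + 5.25 = 14.1 m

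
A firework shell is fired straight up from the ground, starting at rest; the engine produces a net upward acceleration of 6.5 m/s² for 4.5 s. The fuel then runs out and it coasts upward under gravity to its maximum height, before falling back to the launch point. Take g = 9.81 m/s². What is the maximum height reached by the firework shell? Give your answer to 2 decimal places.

Phase 1 (powered ascent): v₀ = 0 m/s, a = 6.5 m/s².
v = v₀ + at = 0 + (6.5)(4.5) = 29.2 m/s
Δx = v₀t + ½at² = 0·4.5 + 0.5·6.5·4.5² = 65.8 m

Phase 2 (coasting upward): v₀ = 29.2 m/s, a = -9.81 m/s².
v = v₀ + at → t = (0 − 29.2) / -9.81 = 2.98 s
v² = v₀² + 2aΔx → Δx = (0² − 29.2²)/(2·-9.81) = 43.6 m
Maximum height = 65.8 + 43.6 = 109 m

109.42 m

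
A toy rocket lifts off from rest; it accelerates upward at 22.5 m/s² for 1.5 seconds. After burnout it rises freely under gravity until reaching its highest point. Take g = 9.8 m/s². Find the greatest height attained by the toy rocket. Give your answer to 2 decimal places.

Phase 1 (powered ascent): v₀ = 0 m/s, a = 22.5 m/s².
v = v₀ + at = 0 + (22.5)(1.5) = 33.8 m/s
Δx = v₀t + ½at² = 0·1.5 + 0.5·22.5·1.5² = 25.3 m

Phase 2 (coasting upward): v₀ = 33.8 m/s, a = -9.8 m/s².
v = v₀ + at → t = (0 − 33.8) / -9.8 = 3.44 s
v² = v₀² + 2aΔx → Δx = (0² − 33.8²)/(2·-9.8) = 58.1 m
Maximum height = 25.3 + 58.1 = 83.4 m

83.43 m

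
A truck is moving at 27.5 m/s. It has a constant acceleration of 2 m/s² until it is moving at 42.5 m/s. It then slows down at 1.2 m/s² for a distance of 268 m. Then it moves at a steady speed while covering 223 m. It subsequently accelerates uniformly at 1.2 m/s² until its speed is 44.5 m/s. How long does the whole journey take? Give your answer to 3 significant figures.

29.7 s

Phase 1 (accelerating): v₀ = 27.5 m/s, a = 2 m/s².
v = v₀ + at → t = (42.5 − 27.5) / 2 = 7.50 s
v² = v₀² + 2aΔx → Δx = (42.5² − 27.5²)/(2·2) = 262 m

Phase 2 (decelerating): v₀ = 42.5 m/s, a = -1.2 m/s².
v² = v₀² + 2aΔx = 42.5² + 2·-1.2·268 = 1160 → v = 34.1 m/s
t = (v − v₀)/a = (34.1 − 42.5)/-1.2 = 7.00 s

Phase 3 (constant speed): v₀ = 34.1 m/s, a = 0 m/s².
Constant speed: t = d/v = 223/34.1 = 6.54 s

Phase 4 (accelerating): v₀ = 34.1 m/s, a = 1.2 m/s².
v = v₀ + at → t = (44.5 − 34.1) / 1.2 = 8.66 s
v² = v₀² + 2aΔx → Δx = (44.5² − 34.1²)/(2·1.2) = 340 m
Total time = 7.50 + 7.00 + 6.54 + 8.66 = 29.7 s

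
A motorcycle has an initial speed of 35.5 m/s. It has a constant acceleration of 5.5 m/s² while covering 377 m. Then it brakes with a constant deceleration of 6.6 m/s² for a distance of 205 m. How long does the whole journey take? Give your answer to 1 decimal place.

Phase 1 (accelerating): v₀ = 35.5 m/s, a = 5.5 m/s².
v² = v₀² + 2aΔx = 35.5² + 2·5.5·377 = 5410 → v = 73.5 m/s
t = (v − v₀)/a = (73.5 − 35.5)/5.5 = 6.92 s

Phase 2 (decelerating): v₀ = 73.5 m/s, a = -6.6 m/s².
v² = v₀² + 2aΔx = 73.5² + 2·-6.6·205 = 2700 → v = 52.0 m/s
t = (v − v₀)/a = (52.0 − 73.5)/-6.6 = 3.27 s
Total time = 6.92 + 3.27 = 10.2 s

10.2 s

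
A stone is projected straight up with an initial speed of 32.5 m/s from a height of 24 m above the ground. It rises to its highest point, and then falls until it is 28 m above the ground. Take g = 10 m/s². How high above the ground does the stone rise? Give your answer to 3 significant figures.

Phase 1 (rising): v₀ = 32.5 m/s, a = -10 m/s².
v = v₀ + at → t = (0 − 32.5) / -10 = 3.25 s
v² = v₀² + 2aΔx → Δx = (0² − 32.5²)/(2·-10) = 52.8 m
Maximum height = 24 + 52.8 = 76.8 m

76.8 m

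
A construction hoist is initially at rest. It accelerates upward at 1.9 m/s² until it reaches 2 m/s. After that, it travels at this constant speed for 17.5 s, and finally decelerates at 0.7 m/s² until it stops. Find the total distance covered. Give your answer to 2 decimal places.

38.91 m

Phase 1 (accelerating): v₀ = 0 m/s, a = 1.9 m/s².
v = v₀ + at → t = (2 − 0) / 1.9 = 1.05 s
v² = v₀² + 2aΔx → Δx = (2² − 0²)/(2·1.9) = 1.05 m

Phase 2 (constant speed): v₀ = 2.00 m/s, a = 0 m/s².
v = v₀ + at = 2.00 + (0)(17.5) = 2.00 m/s
Δx = v₀t + ½at² = 2.00·17.5 + 0.5·0·17.5² = 35.0 m

Phase 3 (decelerating): v₀ = 2.00 m/s, a = -0.7 m/s².
v = v₀ + at → t = (0 − 2.00) / -0.7 = 2.86 s
v² = v₀² + 2aΔx → Δx = (0² − 2.00²)/(2·-0.7) = 2.86 m
Total distance = 1.05 + 35.0 + 2.86 = 38.9 m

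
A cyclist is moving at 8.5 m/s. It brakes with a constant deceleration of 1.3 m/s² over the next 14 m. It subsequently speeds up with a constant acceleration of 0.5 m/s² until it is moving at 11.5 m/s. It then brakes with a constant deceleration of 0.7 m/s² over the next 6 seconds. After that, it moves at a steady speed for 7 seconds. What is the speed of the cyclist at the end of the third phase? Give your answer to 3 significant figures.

7.30 m/s

Phase 1 (decelerating): v₀ = 8.50 m/s, a = -1.3 m/s².
v² = v₀² + 2aΔx = 8.50² + 2·-1.3·14 = 35.9 → v = 5.99 m/s
t = (v − v₀)/a = (5.99 − 8.50)/-1.3 = 1.93 s

Phase 2 (accelerating): v₀ = 5.99 m/s, a = 0.5 m/s².
v = v₀ + at → t = (11.5 − 5.99) / 0.5 = 11.0 s
v² = v₀² + 2aΔx → Δx = (11.5² − 5.99²)/(2·0.5) = 96.4 m

Phase 3 (decelerating): v₀ = 11.5 m/s, a = -0.7 m/s².
v = v₀ + at = 11.5 + (-0.7)(6) = 7.30 m/s
Δx = v₀t + ½at² = 11.5·6 + 0.5·-0.7·6² = 56.4 m
Speed at end of phase 3 = 7.30 m/s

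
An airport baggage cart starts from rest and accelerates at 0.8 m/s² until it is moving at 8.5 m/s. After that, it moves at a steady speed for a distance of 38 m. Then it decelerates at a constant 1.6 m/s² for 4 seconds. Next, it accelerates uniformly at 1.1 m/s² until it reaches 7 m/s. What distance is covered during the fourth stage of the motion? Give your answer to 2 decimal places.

20.27 m

Phase 1 (accelerating): v₀ = 0 m/s, a = 0.8 m/s².
v = v₀ + at → t = (8.5 − 0) / 0.8 = 10.6 s
v² = v₀² + 2aΔx → Δx = (8.5² − 0²)/(2·0.8) = 45.2 m

Phase 2 (constant speed): v₀ = 8.50 m/s, a = 0 m/s².
Constant speed: t = d/v = 38/8.50 = 4.47 s

Phase 3 (decelerating): v₀ = 8.50 m/s, a = -1.6 m/s².
v = v₀ + at = 8.50 + (-1.6)(4) = 2.10 m/s
Δx = v₀t + ½at² = 8.50·4 + 0.5·-1.6·4² = 21.2 m

Phase 4 (accelerating): v₀ = 2.10 m/s, a = 1.1 m/s².
v = v₀ + at → t = (7 − 2.10) / 1.1 = 4.45 s
v² = v₀² + 2aΔx → Δx = (7² − 2.10²)/(2·1.1) = 20.3 m
Distance in phase 4 = 20.3 m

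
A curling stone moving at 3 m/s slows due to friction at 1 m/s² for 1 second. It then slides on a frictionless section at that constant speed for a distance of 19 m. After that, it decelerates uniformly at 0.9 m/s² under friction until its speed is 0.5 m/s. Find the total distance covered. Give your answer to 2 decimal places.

Phase 1 (decelerating): v₀ = 3.00 m/s, a = -1 m/s².
v = v₀ + at = 3.00 + (-1)(1) = 2.00 m/s
Δx = v₀t + ½at² = 3.00·1 + 0.5·-1·1² = 2.50 m

Phase 2 (constant speed): v₀ = 2.00 m/s, a = 0 m/s².
Constant speed: t = d/v = 19/2.00 = 9.50 s

Phase 3 (decelerating): v₀ = 2.00 m/s, a = -0.9 m/s².
v = v₀ + at → t = (0.5 − 2.00) / -0.9 = 1.67 s
v² = v₀² + 2aΔx → Δx = (0.5² − 2.00²)/(2·-0.9) = 2.08 m
Total distance = 2.50 + 19.0 + 2.08 = 23.6 m

23.58 m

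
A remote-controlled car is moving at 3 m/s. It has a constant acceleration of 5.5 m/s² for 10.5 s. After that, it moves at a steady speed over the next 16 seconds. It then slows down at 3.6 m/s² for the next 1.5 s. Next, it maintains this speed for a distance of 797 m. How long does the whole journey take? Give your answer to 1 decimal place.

Phase 1 (accelerating): v₀ = 3.00 m/s, a = 5.5 m/s².
v = v₀ + at = 3.00 + (5.5)(10.5) = 60.8 m/s
Δx = v₀t + ½at² = 3.00·10.5 + 0.5·5.5·10.5² = 335 m

Phase 2 (constant speed): v₀ = 60.8 m/s, a = 0 m/s².
v = v₀ + at = 60.8 + (0)(16) = 60.8 m/s
Δx = v₀t + ½at² = 60.8·16 + 0.5·0·16² = 972 m

Phase 3 (decelerating): v₀ = 60.8 m/s, a = -3.6 m/s².
v = v₀ + at = 60.8 + (-3.6)(1.5) = 55.4 m/s
Δx = v₀t + ½at² = 60.8·1.5 + 0.5·-3.6·1.5² = 87.1 m

Phase 4 (constant speed): v₀ = 55.4 m/s, a = 0 m/s².
Constant speed: t = d/v = 797/55.4 = 14.4 s
Total time = 10.5 + 16.0 + 1.50 + 14.4 = 42.4 s

42.4 s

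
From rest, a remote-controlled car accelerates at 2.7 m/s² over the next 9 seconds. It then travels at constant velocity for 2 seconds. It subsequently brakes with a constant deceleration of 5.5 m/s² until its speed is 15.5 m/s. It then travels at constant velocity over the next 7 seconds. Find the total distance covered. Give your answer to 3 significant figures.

298 m

Phase 1 (accelerating): v₀ = 0 m/s, a = 2.7 m/s².
v = v₀ + at = 0 + (2.7)(9) = 24.3 m/s
Δx = v₀t + ½at² = 0·9 + 0.5·2.7·9² = 109 m

Phase 2 (constant speed): v₀ = 24.3 m/s, a = 0 m/s².
v = v₀ + at = 24.3 + (0)(2) = 24.3 m/s
Δx = v₀t + ½at² = 24.3·2 + 0.5·0·2² = 48.6 m

Phase 3 (decelerating): v₀ = 24.3 m/s, a = -5.5 m/s².
v = v₀ + at → t = (15.5 − 24.3) / -5.5 = 1.60 s
v² = v₀² + 2aΔx → Δx = (15.5² − 24.3²)/(2·-5.5) = 31.8 m

Phase 4 (constant speed): v₀ = 15.5 m/s, a = 0 m/s².
v = v₀ + at = 15.5 + (0)(7) = 15.5 m/s
Δx = v₀t + ½at² = 15.5·7 + 0.5·0·7² = 108 m
Total distance = 109 + 48.6 + 31.8 + 108 = 298 m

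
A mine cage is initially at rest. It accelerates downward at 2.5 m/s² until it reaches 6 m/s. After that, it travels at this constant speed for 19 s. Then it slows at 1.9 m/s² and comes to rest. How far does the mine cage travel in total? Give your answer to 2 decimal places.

130.67 m

Phase 1 (accelerating): v₀ = 0 m/s, a = 2.5 m/s².
v = v₀ + at → t = (6 − 0) / 2.5 = 2.40 s
v² = v₀² + 2aΔx → Δx = (6² − 0²)/(2·2.5) = 7.20 m

Phase 2 (constant speed): v₀ = 6.00 m/s, a = 0 m/s².
v = v₀ + at = 6.00 + (0)(19) = 6.00 m/s
Δx = v₀t + ½at² = 6.00·19 + 0.5·0·19² = 114 m

Phase 3 (decelerating): v₀ = 6.00 m/s, a = -1.9 m/s².
v = v₀ + at → t = (0 − 6.00) / -1.9 = 3.16 s
v² = v₀² + 2aΔx → Δx = (0² − 6.00²)/(2·-1.9) = 9.47 m
Total distance = 7.20 + 114 + 9.47 = 131 m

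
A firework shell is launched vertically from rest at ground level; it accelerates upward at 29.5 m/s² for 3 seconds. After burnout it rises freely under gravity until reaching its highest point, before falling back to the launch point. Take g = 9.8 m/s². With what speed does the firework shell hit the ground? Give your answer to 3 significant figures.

102 m/s

Phase 1 (powered ascent): v₀ = 0 m/s, a = 29.5 m/s².
v = v₀ + at = 0 + (29.5)(3) = 88.5 m/s
Δx = v₀t + ½at² = 0·3 + 0.5·29.5·3² = 133 m

Phase 2 (coasting upward): v₀ = 88.5 m/s, a = -9.8 m/s².
v = v₀ + at → t = (0 − 88.5) / -9.8 = 9.03 s
v² = v₀² + 2aΔx → Δx = (0² − 88.5²)/(2·-9.8) = 400 m

Phase 3 (free fall): v₀ = 0 m/s, a = -9.8 m/s².
Falls 532 m from rest: t = √(2·532/9.8) = 10.4 s; v = g·t = 102 m/s.
Impact speed = 102 m/s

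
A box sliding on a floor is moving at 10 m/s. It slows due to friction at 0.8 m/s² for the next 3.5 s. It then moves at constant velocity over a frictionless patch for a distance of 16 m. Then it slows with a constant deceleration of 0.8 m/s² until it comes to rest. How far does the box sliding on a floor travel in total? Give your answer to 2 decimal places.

Phase 1 (decelerating): v₀ = 10.0 m/s, a = -0.8 m/s².
v = v₀ + at = 10.0 + (-0.8)(3.5) = 7.20 m/s
Δx = v₀t + ½at² = 10.0·3.5 + 0.5·-0.8·3.5² = 30.1 m

Phase 2 (constant speed): v₀ = 7.20 m/s, a = 0 m/s².
Constant speed: t = d/v = 16/7.20 = 2.22 s

Phase 3 (decelerating): v₀ = 7.20 m/s, a = -0.8 m/s².
v = v₀ + at → t = (0 − 7.20) / -0.8 = 9.00 s
v² = v₀² + 2aΔx → Δx = (0² − 7.20²)/(2·-0.8) = 32.4 m
Total distance = 30.1 + 16.0 + 32.4 = 78.5 m

78.50 m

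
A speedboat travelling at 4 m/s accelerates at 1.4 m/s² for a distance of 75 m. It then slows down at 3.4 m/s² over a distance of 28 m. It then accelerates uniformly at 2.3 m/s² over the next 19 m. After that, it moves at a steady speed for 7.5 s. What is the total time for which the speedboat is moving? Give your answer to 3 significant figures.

Phase 1 (accelerating): v₀ = 4.00 m/s, a = 1.4 m/s².
v² = v₀² + 2aΔx = 4.00² + 2·1.4·75 = 226 → v = 15.0 m/s
t = (v − v₀)/a = (15.0 − 4.00)/1.4 = 7.88 s

Phase 2 (decelerating): v₀ = 15.0 m/s, a = -3.4 m/s².
v² = v₀² + 2aΔx = 15.0² + 2·-3.4·28 = 35.6 → v = 5.97 m/s
t = (v − v₀)/a = (5.97 − 15.0)/-3.4 = 2.67 s

Phase 3 (accelerating): v₀ = 5.97 m/s, a = 2.3 m/s².
v² = v₀² + 2aΔx = 5.97² + 2·2.3·19 = 123 → v = 11.1 m/s
t = (v − v₀)/a = (11.1 − 5.97)/2.3 = 2.23 s

Phase 4 (constant speed): v₀ = 11.1 m/s, a = 0 m/s².
v = v₀ + at = 11.1 + (0)(7.5) = 11.1 m/s
Δx = v₀t + ½at² = 11.1·7.5 + 0.5·0·7.5² = 83.2 m
Total time = 7.88 + 2.67 + 2.23 + 7.50 = 20.3 s

20.3 s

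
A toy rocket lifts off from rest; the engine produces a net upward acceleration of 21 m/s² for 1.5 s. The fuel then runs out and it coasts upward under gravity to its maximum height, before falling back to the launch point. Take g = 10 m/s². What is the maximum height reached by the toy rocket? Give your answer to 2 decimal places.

73.24 m

Phase 1 (powered ascent): v₀ = 0 m/s, a = 21 m/s².
v = v₀ + at = 0 + (21)(1.5) = 31.5 m/s
Δx = v₀t + ½at² = 0·1.5 + 0.5·21·1.5² = 23.6 m

Phase 2 (coasting upward): v₀ = 31.5 m/s, a = -10 m/s².
v = v₀ + at → t = (0 − 31.5) / -10 = 3.15 s
v² = v₀² + 2aΔx → Δx = (0² − 31.5²)/(2·-10) = 49.6 m
Maximum height = 23.6 + 49.6 = 73.2 m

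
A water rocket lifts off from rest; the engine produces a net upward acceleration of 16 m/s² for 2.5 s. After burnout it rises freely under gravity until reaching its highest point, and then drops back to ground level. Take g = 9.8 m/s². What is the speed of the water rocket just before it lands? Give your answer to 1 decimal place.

50.8 m/s

Phase 1 (powered ascent): v₀ = 0 m/s, a = 16 m/s².
v = v₀ + at = 0 + (16)(2.5) = 40.0 m/s
Δx = v₀t + ½at² = 0·2.5 + 0.5·16·2.5² = 50.0 m

Phase 2 (coasting upward): v₀ = 40.0 m/s, a = -9.8 m/s².
v = v₀ + at → t = (0 − 40.0) / -9.8 = 4.08 s
v² = v₀² + 2aΔx → Δx = (0² − 40.0²)/(2·-9.8) = 81.6 m

Phase 3 (free fall): v₀ = 0 m/s, a = -9.8 m/s².
Falls 132 m from rest: t = √(2·132/9.8) = 5.18 s; v = g·t = 50.8 m/s.
Impact speed = 50.8 m/s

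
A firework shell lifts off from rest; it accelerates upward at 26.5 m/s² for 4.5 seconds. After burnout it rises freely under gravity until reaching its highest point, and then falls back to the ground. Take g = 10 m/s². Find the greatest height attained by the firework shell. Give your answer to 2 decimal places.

Phase 1 (powered ascent): v₀ = 0 m/s, a = 26.5 m/s².
v = v₀ + at = 0 + (26.5)(4.5) = 119 m/s
Δx = v₀t + ½at² = 0·4.5 + 0.5·26.5·4.5² = 268 m

Phase 2 (coasting upward): v₀ = 119 m/s, a = -10 m/s².
v = v₀ + at → t = (0 − 119) / -10 = 11.9 s
v² = v₀² + 2aΔx → Δx = (0² − 119²)/(2·-10) = 711 m
Maximum height = 268 + 711 = 979 m

979.34 m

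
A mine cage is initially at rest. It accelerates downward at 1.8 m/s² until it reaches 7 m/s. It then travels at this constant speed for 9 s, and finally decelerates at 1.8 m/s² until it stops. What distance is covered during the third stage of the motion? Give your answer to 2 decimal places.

13.61 m

Phase 1 (accelerating): v₀ = 0 m/s, a = 1.8 m/s².
v = v₀ + at → t = (7 − 0) / 1.8 = 3.89 s
v² = v₀² + 2aΔx → Δx = (7² − 0²)/(2·1.8) = 13.6 m

Phase 2 (constant speed): v₀ = 7.00 m/s, a = 0 m/s².
v = v₀ + at = 7.00 + (0)(9) = 7.00 m/s
Δx = v₀t + ½at² = 7.00·9 + 0.5·0·9² = 63.0 m

Phase 3 (decelerating): v₀ = 7.00 m/s, a = -1.8 m/s².
v = v₀ + at → t = (0 − 7.00) / -1.8 = 3.89 s
v² = v₀² + 2aΔx → Δx = (0² − 7.00²)/(2·-1.8) = 13.6 m
Distance in phase 3 = 13.6 m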